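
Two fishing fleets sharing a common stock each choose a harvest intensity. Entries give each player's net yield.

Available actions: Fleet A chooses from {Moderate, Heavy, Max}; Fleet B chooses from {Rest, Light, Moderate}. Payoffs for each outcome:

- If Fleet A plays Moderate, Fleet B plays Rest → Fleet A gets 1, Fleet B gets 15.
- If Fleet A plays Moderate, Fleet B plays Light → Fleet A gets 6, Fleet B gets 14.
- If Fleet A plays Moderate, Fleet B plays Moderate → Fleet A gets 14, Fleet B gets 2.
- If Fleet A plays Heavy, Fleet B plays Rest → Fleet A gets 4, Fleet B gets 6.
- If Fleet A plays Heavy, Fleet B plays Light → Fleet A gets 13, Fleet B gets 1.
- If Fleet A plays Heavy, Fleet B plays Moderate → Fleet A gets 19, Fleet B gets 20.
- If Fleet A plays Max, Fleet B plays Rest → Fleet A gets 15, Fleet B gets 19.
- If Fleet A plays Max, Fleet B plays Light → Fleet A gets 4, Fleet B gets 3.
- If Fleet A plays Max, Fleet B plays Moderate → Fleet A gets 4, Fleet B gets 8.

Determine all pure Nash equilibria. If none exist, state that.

(Moderate, Rest): Fleet A can switch to Heavy (1 → 4). Not NE.
(Moderate, Light): Fleet A can switch to Heavy (6 → 13). Not NE.
(Moderate, Moderate): Fleet A can switch to Heavy (14 → 19). Not NE.
(Heavy, Rest): Fleet A can switch to Max (4 → 15). Not NE.
(Heavy, Light): Fleet B can switch to Rest (1 → 6). Not NE.
(Heavy, Moderate): Fleet A gets 19, best alternative 14; Fleet B gets 20, best alternative 6. No profitable deviation — NE.
(Max, Rest): Fleet A gets 15, best alternative 4; Fleet B gets 19, best alternative 8. No profitable deviation — NE.
(Max, Light): Fleet A can switch to Moderate (4 → 6). Not NE.
(Max, Moderate): Fleet A can switch to Moderate (4 → 14). Not NE.

The pure Nash equilibria are (Heavy, Moderate), (Max, Rest).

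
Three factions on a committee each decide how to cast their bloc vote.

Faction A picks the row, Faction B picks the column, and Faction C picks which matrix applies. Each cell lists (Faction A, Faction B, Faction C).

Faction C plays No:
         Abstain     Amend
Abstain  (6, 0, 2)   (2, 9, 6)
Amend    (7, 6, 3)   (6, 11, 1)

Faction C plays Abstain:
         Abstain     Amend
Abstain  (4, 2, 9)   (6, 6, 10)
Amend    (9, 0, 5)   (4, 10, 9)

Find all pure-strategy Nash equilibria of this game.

(Abstain, Amend, Abstain)

(Abstain, Abstain, No): Faction A can switch to Amend (6 → 7). Not NE.
(Abstain, Abstain, Abstain): Faction A can switch to Amend (4 → 9). Not NE.
(Abstain, Amend, No): Faction A can switch to Amend (2 → 6). Not NE.
(Abstain, Amend, Abstain): Faction A gets 6, best alternative 4; Faction B gets 6, best alternative 2; Faction C gets 10, best alternative 6. No profitable deviation — NE.
(Amend, Abstain, No): Faction B can switch to Amend (6 → 11). Not NE.
(Amend, Abstain, Abstain): Faction B can switch to Amend (0 → 10). Not NE.
(Amend, Amend, No): Faction C can switch to Abstain (1 → 9). Not NE.
(The remaining 1 profile has a profitable deviation by the same check.)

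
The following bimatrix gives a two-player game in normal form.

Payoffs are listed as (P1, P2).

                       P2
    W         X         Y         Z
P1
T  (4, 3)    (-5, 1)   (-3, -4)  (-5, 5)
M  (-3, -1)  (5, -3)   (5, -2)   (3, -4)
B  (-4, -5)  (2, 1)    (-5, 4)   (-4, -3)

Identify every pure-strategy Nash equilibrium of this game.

There is no pure-strategy Nash equilibrium.

(T, W): P2 can switch to Z (3 → 5). Not NE.
(T, X): P1 can switch to M (-5 → 5). Not NE.
(T, Y): P1 can switch to M (-3 → 5). Not NE.
(T, Z): P1 can switch to M (-5 → 3). Not NE.
(M, W): P1 can switch to T (-3 → 4). Not NE.
(M, X): P2 can switch to W (-3 → -1). Not NE.
(M, Y): P2 can switch to W (-2 → -1). Not NE.
(M, Z): P2 can switch to W (-4 → -1). Not NE.
(B, W): P1 can switch to T (-4 → 4). Not NE.
(B, X): P1 can switch to M (2 → 5). Not NE.
(The remaining 2 profiles each have a profitable deviation by the same check.)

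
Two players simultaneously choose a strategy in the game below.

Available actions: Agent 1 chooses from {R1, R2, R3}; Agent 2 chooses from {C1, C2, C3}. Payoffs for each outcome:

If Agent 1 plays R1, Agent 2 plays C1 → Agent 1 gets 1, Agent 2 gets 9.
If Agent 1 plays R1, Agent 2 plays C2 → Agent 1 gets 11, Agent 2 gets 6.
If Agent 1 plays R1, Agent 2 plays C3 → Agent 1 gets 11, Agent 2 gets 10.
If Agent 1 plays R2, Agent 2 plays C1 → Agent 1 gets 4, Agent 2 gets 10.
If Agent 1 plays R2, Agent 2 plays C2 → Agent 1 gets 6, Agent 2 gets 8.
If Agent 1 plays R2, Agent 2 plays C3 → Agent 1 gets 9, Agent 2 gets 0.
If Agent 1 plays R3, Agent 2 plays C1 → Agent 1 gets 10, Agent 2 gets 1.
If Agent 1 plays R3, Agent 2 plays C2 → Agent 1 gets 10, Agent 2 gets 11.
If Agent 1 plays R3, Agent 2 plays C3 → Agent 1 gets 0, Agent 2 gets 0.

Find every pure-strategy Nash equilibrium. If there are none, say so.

The unique pure-strategy Nash equilibrium is (R1, C3).

(R1, C1): Agent 1 can switch to R2 (1 → 4). Not NE.
(R1, C2): Agent 2 can switch to C1 (6 → 9). Not NE.
(R1, C3): Agent 1 gets 11, best alternative 9; Agent 2 gets 10, best alternative 9. No profitable deviation — NE.
(R2, C1): Agent 1 can switch to R3 (4 → 10). Not NE.
(R2, C2): Agent 1 can switch to R1 (6 → 11). Not NE.
(R2, C3): Agent 1 can switch to R1 (9 → 11). Not NE.
(R3, C1): Agent 2 can switch to C2 (1 → 11). Not NE.
(R3, C2): Agent 1 can switch to R1 (10 → 11). Not NE.
(R3, C3): Agent 1 can switch to R1 (0 → 11). Not NE.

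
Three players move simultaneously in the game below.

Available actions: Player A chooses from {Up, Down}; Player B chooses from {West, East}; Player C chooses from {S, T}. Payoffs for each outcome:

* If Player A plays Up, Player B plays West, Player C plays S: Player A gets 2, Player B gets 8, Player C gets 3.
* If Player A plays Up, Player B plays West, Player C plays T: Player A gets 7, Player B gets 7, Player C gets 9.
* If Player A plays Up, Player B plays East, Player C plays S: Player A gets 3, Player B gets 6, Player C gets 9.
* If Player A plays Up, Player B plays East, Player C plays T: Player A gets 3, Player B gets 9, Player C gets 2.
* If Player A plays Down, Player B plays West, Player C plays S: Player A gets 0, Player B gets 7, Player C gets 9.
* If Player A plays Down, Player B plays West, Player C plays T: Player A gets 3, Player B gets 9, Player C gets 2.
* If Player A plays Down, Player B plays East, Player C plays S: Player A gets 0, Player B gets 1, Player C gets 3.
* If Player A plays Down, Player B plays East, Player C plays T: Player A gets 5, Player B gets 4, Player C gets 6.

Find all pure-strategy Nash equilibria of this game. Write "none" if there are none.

Check each profile: it is a Nash equilibrium iff no player can strictly gain by switching unilaterally.
(Up, West, S): Player C can switch to T (3 → 9). Not NE.
(Up, West, T): Player B can switch to East (7 → 9). Not NE.
(Up, East, S): Player B can switch to West (6 → 8). Not NE.
(Up, East, T): Player A can switch to Down (3 → 5). Not NE.
(Down, West, S): Player A can switch to Up (0 → 2). Not NE.
(Down, West, T): Player A can switch to Up (3 → 7). Not NE.
(Down, East, S): Player A can switch to Up (0 → 3). Not NE.
(Down, East, T): Player B can switch to West (4 → 9). Not NE.

This game has no pure Nash equilibrium.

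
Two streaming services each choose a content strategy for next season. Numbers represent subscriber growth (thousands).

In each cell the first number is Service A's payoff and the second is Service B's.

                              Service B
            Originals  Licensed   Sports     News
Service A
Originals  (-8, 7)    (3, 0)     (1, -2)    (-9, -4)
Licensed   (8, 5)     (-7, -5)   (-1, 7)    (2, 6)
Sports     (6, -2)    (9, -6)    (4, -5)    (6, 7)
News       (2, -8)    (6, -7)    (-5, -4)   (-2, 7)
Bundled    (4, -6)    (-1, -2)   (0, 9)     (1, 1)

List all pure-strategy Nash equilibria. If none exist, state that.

Service A against Originals: payoffs -8, 8, 6, 2, 4 → best response Licensed.
Service A against Licensed: payoffs 3, -7, 9, 6, -1 → best response Sports.
Service A against Sports: payoffs 1, -1, 4, -5, 0 → best response Sports.
Service A against News: payoffs -9, 2, 6, -2, 1 → best response Sports.
Service B against Originals: payoffs 7, 0, -2, -4 → best response Originals.
Service B against Licensed: payoffs 5, -5, 7, 6 → best response Sports.
Service B against Sports: payoffs -2, -6, -5, 7 → best response News.
Service B against News: payoffs -8, -7, -4, 7 → best response News.
Service B against Bundled: payoffs -6, -2, 9, 1 → best response Sports.
Mutual best responses: (Sports, News).

Pure NE: (Sports, News)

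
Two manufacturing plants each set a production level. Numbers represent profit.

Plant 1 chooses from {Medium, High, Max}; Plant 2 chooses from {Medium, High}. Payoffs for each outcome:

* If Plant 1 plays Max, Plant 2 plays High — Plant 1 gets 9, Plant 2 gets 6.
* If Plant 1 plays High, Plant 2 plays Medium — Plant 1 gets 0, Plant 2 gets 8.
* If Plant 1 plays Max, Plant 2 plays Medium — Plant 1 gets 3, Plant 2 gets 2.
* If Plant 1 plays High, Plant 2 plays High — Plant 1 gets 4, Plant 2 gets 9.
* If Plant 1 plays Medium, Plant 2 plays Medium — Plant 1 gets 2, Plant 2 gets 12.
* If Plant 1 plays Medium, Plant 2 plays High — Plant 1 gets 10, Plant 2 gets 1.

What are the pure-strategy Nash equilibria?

Plant 1 against Medium: payoffs 2, 0, 3 → best response Max.
Plant 1 against High: payoffs 10, 4, 9 → best response Medium.
Plant 2 against Medium: payoffs 12, 1 → best response Medium.
Plant 2 against High: payoffs 8, 9 → best response High.
Plant 2 against Max: payoffs 2, 6 → best response High.
No profile is a mutual best response for all players.

This game has no pure Nash equilibrium.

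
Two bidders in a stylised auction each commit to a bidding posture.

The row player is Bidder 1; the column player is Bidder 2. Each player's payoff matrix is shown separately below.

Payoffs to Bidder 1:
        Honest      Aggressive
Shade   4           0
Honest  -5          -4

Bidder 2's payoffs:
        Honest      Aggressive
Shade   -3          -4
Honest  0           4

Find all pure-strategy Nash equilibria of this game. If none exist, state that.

Bidder 1 against Honest: payoffs 4, -5 → best response Shade.
Bidder 1 against Aggressive: payoffs 0, -4 → best response Shade.
Bidder 2 against Shade: payoffs -3, -4 → best response Honest.
Bidder 2 against Honest: payoffs 0, 4 → best response Aggressive.
Mutual best responses: (Shade, Honest).

The unique pure-strategy Nash equilibrium is (Shade, Honest).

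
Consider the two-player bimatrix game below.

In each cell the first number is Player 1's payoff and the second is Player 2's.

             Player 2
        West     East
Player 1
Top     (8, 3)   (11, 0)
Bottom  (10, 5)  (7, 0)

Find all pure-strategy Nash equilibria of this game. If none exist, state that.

Mark each player's best response to every combination of opponents' strategies; a profile where every player is best-responding is a pure Nash equilibrium.
Player 1 against West: payoffs 8, 10 → best response Bottom.
Player 1 against East: payoffs 11, 7 → best response Top.
Player 2 against Top: payoffs 3, 0 → best response West.
Player 2 against Bottom: payoffs 5, 0 → best response West.
Mutual best responses: (Bottom, West).

The unique pure-strategy Nash equilibrium is (Bottom, West).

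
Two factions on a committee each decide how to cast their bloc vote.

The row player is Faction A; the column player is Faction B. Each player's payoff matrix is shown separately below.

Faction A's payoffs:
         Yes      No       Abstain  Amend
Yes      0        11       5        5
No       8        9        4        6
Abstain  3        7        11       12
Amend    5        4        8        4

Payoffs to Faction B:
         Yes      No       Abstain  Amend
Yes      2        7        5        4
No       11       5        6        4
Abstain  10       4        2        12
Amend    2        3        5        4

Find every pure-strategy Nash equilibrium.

The pure Nash equilibria are (Yes, No), (No, Yes), (Abstain, Amend).

(Yes, Yes): Faction A can switch to No (0 → 8). Not NE.
(Yes, No): Faction A gets 11, best alternative 9; Faction B gets 7, best alternative 5. No profitable deviation — NE.
(Yes, Abstain): Faction A can switch to Abstain (5 → 11). Not NE.
(Yes, Amend): Faction A can switch to No (5 → 6). Not NE.
(No, Yes): Faction A gets 8, best alternative 5; Faction B gets 11, best alternative 6. No profitable deviation — NE.
(No, No): Faction A can switch to Yes (9 → 11). Not NE.
(No, Abstain): Faction A can switch to Yes (4 → 5). Not NE.
(No, Amend): Faction A can switch to Abstain (6 → 12). Not NE.
(Abstain, Amend): Faction A gets 12, best alternative 6; Faction B gets 12, best alternative 10. No profitable deviation — NE.
(The remaining 7 profiles each have a profitable deviation by the same check.)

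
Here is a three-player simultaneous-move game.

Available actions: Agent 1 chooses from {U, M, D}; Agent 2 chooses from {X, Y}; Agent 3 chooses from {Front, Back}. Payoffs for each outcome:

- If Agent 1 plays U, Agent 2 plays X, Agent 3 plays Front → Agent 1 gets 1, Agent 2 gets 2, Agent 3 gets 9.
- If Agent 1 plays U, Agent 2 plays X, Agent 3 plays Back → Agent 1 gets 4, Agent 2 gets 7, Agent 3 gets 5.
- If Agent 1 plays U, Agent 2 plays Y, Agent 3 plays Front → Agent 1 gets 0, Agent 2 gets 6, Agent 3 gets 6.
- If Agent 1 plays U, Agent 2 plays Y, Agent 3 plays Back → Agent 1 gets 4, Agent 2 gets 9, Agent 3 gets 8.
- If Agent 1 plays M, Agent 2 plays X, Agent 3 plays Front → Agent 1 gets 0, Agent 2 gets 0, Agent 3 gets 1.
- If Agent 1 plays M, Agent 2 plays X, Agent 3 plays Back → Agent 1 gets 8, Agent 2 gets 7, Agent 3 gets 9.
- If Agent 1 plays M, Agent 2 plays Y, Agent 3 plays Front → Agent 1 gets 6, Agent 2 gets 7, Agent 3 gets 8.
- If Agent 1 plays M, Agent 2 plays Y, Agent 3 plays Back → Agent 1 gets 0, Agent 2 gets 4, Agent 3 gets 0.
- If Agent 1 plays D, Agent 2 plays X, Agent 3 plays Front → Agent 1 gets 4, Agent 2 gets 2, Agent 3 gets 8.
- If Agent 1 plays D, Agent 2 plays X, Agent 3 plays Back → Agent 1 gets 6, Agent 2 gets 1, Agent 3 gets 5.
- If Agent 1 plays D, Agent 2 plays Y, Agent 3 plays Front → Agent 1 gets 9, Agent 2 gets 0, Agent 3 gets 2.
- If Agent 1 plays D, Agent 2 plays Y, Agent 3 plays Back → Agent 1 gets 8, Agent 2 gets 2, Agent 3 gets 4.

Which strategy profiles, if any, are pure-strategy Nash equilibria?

Pure-strategy Nash equilibria: (M, X, Back) and (D, X, Front) and (D, Y, Back)

Agent 1 against (X, Front): payoffs 1, 0, 4 → best response D.
Agent 1 against (X, Back): payoffs 4, 8, 6 → best response M.
Agent 1 against (Y, Front): payoffs 0, 6, 9 → best response D.
Agent 1 against (Y, Back): payoffs 4, 0, 8 → best response D.
Agent 2 against (U, Front): payoffs 2, 6 → best response Y.
Agent 2 against (U, Back): payoffs 7, 9 → best response Y.
Agent 2 against (M, Front): payoffs 0, 7 → best response Y.
Agent 2 against (M, Back): payoffs 7, 4 → best response X.
Agent 2 against (D, Front): payoffs 2, 0 → best response X.
Agent 2 against (D, Back): payoffs 1, 2 → best response Y.
Agent 3 against (U, X): payoffs 9, 5 → best response Front.
Agent 3 against (U, Y): payoffs 6, 8 → best response Back.
Agent 3 against (M, X): payoffs 1, 9 → best response Back.
Agent 3 against (M, Y): payoffs 8, 0 → best response Front.
Agent 3 against (D, X): payoffs 8, 5 → best response Front.
Agent 3 against (D, Y): payoffs 2, 4 → best response Back.
Mutual best responses: (M, X, Back); (D, X, Front); (D, Y, Back).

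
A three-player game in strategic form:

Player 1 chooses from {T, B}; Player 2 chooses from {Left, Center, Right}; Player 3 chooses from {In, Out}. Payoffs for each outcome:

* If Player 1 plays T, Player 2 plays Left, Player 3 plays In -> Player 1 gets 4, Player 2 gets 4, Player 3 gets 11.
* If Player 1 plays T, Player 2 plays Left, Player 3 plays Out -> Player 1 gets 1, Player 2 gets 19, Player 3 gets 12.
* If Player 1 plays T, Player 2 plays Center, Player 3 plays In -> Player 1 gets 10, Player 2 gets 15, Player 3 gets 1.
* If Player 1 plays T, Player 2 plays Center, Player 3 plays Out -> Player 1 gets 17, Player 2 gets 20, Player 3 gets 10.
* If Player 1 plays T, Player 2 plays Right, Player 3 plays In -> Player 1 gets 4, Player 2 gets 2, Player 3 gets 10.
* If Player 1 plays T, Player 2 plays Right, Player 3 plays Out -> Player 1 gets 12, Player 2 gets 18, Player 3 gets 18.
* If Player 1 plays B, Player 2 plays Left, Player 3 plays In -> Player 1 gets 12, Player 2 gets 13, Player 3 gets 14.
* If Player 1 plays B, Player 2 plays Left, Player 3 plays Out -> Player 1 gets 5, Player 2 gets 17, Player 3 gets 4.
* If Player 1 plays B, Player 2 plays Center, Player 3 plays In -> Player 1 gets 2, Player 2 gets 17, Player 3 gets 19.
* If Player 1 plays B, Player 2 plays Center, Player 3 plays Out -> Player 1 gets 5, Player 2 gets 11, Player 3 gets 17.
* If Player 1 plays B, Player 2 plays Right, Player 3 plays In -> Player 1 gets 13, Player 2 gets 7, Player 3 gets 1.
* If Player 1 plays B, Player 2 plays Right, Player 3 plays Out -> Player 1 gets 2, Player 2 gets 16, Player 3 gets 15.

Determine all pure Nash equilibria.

(T, Left, In): Player 1 can switch to B (4 → 12). Not NE.
(T, Left, Out): Player 1 can switch to B (1 → 5). Not NE.
(T, Center, In): Player 3 can switch to Out (1 → 10). Not NE.
(T, Center, Out): Player 1 gets 17, best alternative 5; Player 2 gets 20, best alternative 19; Player 3 gets 10, best alternative 1. No profitable deviation — NE.
(T, Right, In): Player 1 can switch to B (4 → 13). Not NE.
(T, Right, Out): Player 2 can switch to Left (18 → 19). Not NE.
(B, Left, In): Player 2 can switch to Center (13 → 17). Not NE.
(B, Left, Out): Player 3 can switch to In (4 → 14). Not NE.
(B, Center, In): Player 1 can switch to T (2 → 10). Not NE.
(The remaining 3 profiles each have a profitable deviation by the same check.)

Pure NE: (T, Center, Out)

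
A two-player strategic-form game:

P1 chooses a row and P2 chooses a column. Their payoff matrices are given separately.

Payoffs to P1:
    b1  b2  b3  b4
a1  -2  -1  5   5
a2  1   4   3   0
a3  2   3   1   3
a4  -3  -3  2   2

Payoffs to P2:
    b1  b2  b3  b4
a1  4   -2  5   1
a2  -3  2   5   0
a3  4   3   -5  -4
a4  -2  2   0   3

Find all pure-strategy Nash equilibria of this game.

(a1, b1): P1 can switch to a2 (-2 → 1). Not NE.
(a1, b2): P1 can switch to a2 (-1 → 4). Not NE.
(a1, b3): P1 gets 5, best alternative 3; P2 gets 5, best alternative 4. No profitable deviation — NE.
(a1, b4): P2 can switch to b1 (1 → 4). Not NE.
(a2, b1): P1 can switch to a3 (1 → 2). Not NE.
(a2, b2): P2 can switch to b3 (2 → 5). Not NE.
(a2, b3): P1 can switch to a1 (3 → 5). Not NE.
(a3, b1): P1 gets 2, best alternative 1; P2 gets 4, best alternative 3. No profitable deviation — NE.
(The remaining 8 profiles each have a profitable deviation by the same check.)

The pure Nash equilibria are (a1, b3), (a3, b1).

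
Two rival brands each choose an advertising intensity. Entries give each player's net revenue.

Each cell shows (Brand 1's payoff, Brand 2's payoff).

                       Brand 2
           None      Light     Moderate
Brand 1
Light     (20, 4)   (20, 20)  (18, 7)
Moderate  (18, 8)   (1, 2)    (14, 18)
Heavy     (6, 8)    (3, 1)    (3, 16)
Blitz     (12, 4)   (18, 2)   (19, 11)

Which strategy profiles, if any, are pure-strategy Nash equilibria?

The pure Nash equilibria are (Light, Light) and (Blitz, Moderate).

Brand 1 against None: payoffs 20, 18, 6, 12 → best response Light.
Brand 1 against Light: payoffs 20, 1, 3, 18 → best response Light.
Brand 1 against Moderate: payoffs 18, 14, 3, 19 → best response Blitz.
Brand 2 against Light: payoffs 4, 20, 7 → best response Light.
Brand 2 against Moderate: payoffs 8, 2, 18 → best response Moderate.
Brand 2 against Heavy: payoffs 8, 1, 16 → best response Moderate.
Brand 2 against Blitz: payoffs 4, 2, 11 → best response Moderate.
Mutual best responses: (Light, Light); (Blitz, Moderate).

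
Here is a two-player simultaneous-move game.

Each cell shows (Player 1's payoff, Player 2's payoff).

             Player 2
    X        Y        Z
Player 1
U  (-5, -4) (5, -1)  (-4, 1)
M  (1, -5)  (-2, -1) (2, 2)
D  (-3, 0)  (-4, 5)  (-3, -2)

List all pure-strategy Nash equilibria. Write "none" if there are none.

The unique pure-strategy Nash equilibrium is (M, Z).

Player 1 against X: payoffs -5, 1, -3 → best response M.
Player 1 against Y: payoffs 5, -2, -4 → best response U.
Player 1 against Z: payoffs -4, 2, -3 → best response M.
Player 2 against U: payoffs -4, -1, 1 → best response Z.
Player 2 against M: payoffs -5, -1, 2 → best response Z.
Player 2 against D: payoffs 0, 5, -2 → best response Y.
Mutual best responses: (M, Z).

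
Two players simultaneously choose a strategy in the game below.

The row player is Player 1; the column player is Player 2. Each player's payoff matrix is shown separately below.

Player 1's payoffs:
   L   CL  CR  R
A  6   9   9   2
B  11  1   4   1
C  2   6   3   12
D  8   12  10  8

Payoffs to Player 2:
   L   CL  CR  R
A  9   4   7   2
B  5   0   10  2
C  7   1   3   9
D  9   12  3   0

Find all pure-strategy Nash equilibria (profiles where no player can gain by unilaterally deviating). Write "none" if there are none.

(A, L): Player 1 can switch to B (6 → 11). Not NE.
(A, CL): Player 1 can switch to D (9 → 12). Not NE.
(A, CR): Player 1 can switch to D (9 → 10). Not NE.
(A, R): Player 1 can switch to C (2 → 12). Not NE.
(B, L): Player 2 can switch to CR (5 → 10). Not NE.
(B, CL): Player 1 can switch to A (1 → 9). Not NE.
(B, CR): Player 1 can switch to A (4 → 9). Not NE.
(B, R): Player 1 can switch to A (1 → 2). Not NE.
(C, L): Player 1 can switch to A (2 → 6). Not NE.
(C, CL): Player 1 can switch to A (6 → 9). Not NE.
(C, R): Player 1 gets 12, best alternative 8; Player 2 gets 9, best alternative 7. No profitable deviation — NE.
(D, CL): Player 1 gets 12, best alternative 9; Player 2 gets 12, best alternative 9. No profitable deviation — NE.
(The remaining 4 profiles each have a profitable deviation by the same check.)

The pure Nash equilibria are (C, R), (D, CL).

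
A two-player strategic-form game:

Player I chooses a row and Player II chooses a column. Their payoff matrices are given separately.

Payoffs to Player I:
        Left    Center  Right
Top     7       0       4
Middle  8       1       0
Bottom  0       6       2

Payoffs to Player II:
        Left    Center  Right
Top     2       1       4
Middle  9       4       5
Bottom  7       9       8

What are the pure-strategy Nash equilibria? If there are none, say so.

(Top, Right); (Middle, Left); (Bottom, Center)

(Top, Left): Player I can switch to Middle (7 → 8). Not NE.
(Top, Center): Player I can switch to Middle (0 → 1). Not NE.
(Top, Right): Player I gets 4, best alternative 2; Player II gets 4, best alternative 2. No profitable deviation — NE.
(Middle, Left): Player I gets 8, best alternative 7; Player II gets 9, best alternative 5. No profitable deviation — NE.
(Middle, Center): Player I can switch to Bottom (1 → 6). Not NE.
(Middle, Right): Player I can switch to Top (0 → 4). Not NE.
(Bottom, Left): Player I can switch to Top (0 → 7). Not NE.
(Bottom, Center): Player I gets 6, best alternative 1; Player II gets 9, best alternative 8. No profitable deviation — NE.
(Bottom, Right): Player I can switch to Top (2 → 4). Not NE.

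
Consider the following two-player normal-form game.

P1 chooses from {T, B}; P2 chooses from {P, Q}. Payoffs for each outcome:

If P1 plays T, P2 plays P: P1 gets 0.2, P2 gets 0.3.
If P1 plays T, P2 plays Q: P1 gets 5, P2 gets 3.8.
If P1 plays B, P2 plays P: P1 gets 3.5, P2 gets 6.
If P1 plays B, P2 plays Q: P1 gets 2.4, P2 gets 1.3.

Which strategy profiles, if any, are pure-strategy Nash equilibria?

(T, P): P1 can switch to B (0.2 → 3.5). Not NE.
(T, Q): P1 gets 5, best alternative 2.4; P2 gets 3.8, best alternative 0.3. No profitable deviation — NE.
(B, P): P1 gets 3.5, best alternative 0.2; P2 gets 6, best alternative 1.3. No profitable deviation — NE.
(B, Q): P1 can switch to T (2.4 → 5). Not NE.

Pure-strategy Nash equilibria: (T, Q), (B, P)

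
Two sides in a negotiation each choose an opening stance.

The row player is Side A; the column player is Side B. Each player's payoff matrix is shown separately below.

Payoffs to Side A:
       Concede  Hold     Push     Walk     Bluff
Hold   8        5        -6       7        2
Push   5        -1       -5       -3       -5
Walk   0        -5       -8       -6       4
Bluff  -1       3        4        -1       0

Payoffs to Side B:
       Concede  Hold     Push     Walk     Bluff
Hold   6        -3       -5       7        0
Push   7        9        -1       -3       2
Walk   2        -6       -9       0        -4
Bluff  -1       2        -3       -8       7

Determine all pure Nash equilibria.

(Hold, Walk)

Side A against Concede: payoffs 8, 5, 0, -1 → best response Hold.
Side A against Hold: payoffs 5, -1, -5, 3 → best response Hold.
Side A against Push: payoffs -6, -5, -8, 4 → best response Bluff.
Side A against Walk: payoffs 7, -3, -6, -1 → best response Hold.
Side A against Bluff: payoffs 2, -5, 4, 0 → best response Walk.
Side B against Hold: payoffs 6, -3, -5, 7, 0 → best response Walk.
Side B against Push: payoffs 7, 9, -1, -3, 2 → best response Hold.
Side B against Walk: payoffs 2, -6, -9, 0, -4 → best response Concede.
Side B against Bluff: payoffs -1, 2, -3, -8, 7 → best response Bluff.
Mutual best responses: (Hold, Walk).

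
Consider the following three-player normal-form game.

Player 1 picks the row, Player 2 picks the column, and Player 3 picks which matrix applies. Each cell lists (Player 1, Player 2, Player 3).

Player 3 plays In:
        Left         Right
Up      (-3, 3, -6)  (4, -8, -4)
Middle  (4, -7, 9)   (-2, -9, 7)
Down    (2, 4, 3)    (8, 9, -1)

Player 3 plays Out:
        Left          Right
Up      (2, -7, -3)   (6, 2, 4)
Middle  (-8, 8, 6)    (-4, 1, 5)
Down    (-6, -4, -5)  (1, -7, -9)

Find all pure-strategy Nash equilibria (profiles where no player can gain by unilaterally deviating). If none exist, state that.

(Up, Right, Out), (Middle, Left, In), (Down, Right, In)

(Up, Left, In): Player 1 can switch to Middle (-3 → 4). Not NE.
(Up, Left, Out): Player 2 can switch to Right (-7 → 2). Not NE.
(Up, Right, In): Player 1 can switch to Down (4 → 8). Not NE.
(Up, Right, Out): Player 1 gets 6, best alternative 1; Player 2 gets 2, best alternative -7; Player 3 gets 4, best alternative -4. No profitable deviation — NE.
(Middle, Left, In): Player 1 gets 4, best alternative 2; Player 2 gets -7, best alternative -9; Player 3 gets 9, best alternative 6. No profitable deviation — NE.
(Middle, Left, Out): Player 1 can switch to Up (-8 → 2). Not NE.
(Middle, Right, In): Player 1 can switch to Up (-2 → 4). Not NE.
(Middle, Right, Out): Player 1 can switch to Up (-4 → 6). Not NE.
(Down, Right, In): Player 1 gets 8, best alternative 4; Player 2 gets 9, best alternative 4; Player 3 gets -1, best alternative -9. No profitable deviation — NE.
(The remaining 3 profiles each have a profitable deviation by the same check.)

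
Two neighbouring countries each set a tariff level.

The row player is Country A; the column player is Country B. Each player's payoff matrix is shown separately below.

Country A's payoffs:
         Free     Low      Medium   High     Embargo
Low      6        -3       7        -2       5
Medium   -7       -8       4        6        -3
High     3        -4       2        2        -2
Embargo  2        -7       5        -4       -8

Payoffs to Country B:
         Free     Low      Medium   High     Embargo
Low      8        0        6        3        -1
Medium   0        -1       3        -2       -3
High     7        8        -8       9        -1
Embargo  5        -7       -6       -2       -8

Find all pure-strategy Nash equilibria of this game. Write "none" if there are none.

Pure NE: (Low, Free)

Mark each player's best response to every combination of opponents' strategies; a profile where every player is best-responding is a pure Nash equilibrium.
Country A against Free: payoffs 6, -7, 3, 2 → best response Low.
Country A against Low: payoffs -3, -8, -4, -7 → best response Low.
Country A against Medium: payoffs 7, 4, 2, 5 → best response Low.
Country A against High: payoffs -2, 6, 2, -4 → best response Medium.
Country A against Embargo: payoffs 5, -3, -2, -8 → best response Low.
Country B against Low: payoffs 8, 0, 6, 3, -1 → best response Free.
Country B against Medium: payoffs 0, -1, 3, -2, -3 → best response Medium.
Country B against High: payoffs 7, 8, -8, 9, -1 → best response High.
Country B against Embargo: payoffs 5, -7, -6, -2, -8 → best response Free.
Mutual best responses: (Low, Free).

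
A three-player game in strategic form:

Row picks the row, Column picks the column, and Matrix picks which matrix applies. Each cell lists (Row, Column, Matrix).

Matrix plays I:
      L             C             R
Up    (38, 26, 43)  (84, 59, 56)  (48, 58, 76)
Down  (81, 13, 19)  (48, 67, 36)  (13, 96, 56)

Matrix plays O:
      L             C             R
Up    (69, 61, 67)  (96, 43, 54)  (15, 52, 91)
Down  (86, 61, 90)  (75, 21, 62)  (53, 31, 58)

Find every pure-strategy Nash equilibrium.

The pure Nash equilibria are (Up, C, I) and (Down, L, O).

(Up, L, I): Row can switch to Down (38 → 81). Not NE.
(Up, L, O): Row can switch to Down (69 → 86). Not NE.
(Up, C, I): Row gets 84, best alternative 48; Column gets 59, best alternative 58; Matrix gets 56, best alternative 54. No profitable deviation — NE.
(Up, C, O): Column can switch to L (43 → 61). Not NE.
(Up, R, I): Column can switch to C (58 → 59). Not NE.
(Up, R, O): Row can switch to Down (15 → 53). Not NE.
(Down, L, I): Column can switch to C (13 → 67). Not NE.
(Down, L, O): Row gets 86, best alternative 69; Column gets 61, best alternative 31; Matrix gets 90, best alternative 19. No profitable deviation — NE.
(Down, C, I): Row can switch to Up (48 → 84). Not NE.
(Down, C, O): Row can switch to Up (75 → 96). Not NE.
(The remaining 2 profiles each have a profitable deviation by the same check.)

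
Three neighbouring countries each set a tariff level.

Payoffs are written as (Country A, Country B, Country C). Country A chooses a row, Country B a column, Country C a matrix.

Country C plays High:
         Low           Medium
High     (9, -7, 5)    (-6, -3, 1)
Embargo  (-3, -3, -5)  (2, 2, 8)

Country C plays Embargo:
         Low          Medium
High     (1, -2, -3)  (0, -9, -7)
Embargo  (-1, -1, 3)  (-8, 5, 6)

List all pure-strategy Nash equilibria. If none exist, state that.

The unique pure-strategy Nash equilibrium is (Embargo, Medium, High).

Check each profile: it is a Nash equilibrium iff no player can strictly gain by switching unilaterally.
(High, Low, High): Country B can switch to Medium (-7 → -3). Not NE.
(High, Low, Embargo): Country C can switch to High (-3 → 5). Not NE.
(High, Medium, High): Country A can switch to Embargo (-6 → 2). Not NE.
(High, Medium, Embargo): Country B can switch to Low (-9 → -2). Not NE.
(Embargo, Low, High): Country A can switch to High (-3 → 9). Not NE.
(Embargo, Low, Embargo): Country A can switch to High (-1 → 1). Not NE.
(Embargo, Medium, High): Country A gets 2, best alternative -6; Country B gets 2, best alternative -3; Country C gets 8, best alternative 6. No profitable deviation — NE.
(The remaining 1 profile has a profitable deviation by the same check.)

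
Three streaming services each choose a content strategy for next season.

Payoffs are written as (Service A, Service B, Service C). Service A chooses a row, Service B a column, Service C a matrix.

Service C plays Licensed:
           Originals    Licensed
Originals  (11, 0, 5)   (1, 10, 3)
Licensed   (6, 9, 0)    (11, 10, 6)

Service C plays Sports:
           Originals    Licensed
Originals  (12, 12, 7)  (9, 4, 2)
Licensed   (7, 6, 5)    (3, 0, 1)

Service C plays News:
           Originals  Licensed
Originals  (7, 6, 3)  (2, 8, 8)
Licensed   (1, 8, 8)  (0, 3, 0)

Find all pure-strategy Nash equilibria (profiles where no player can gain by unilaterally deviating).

(Originals, Originals, Licensed): Service B can switch to Licensed (0 → 10). Not NE.
(Originals, Originals, Sports): Service A gets 12, best alternative 7; Service B gets 12, best alternative 4; Service C gets 7, best alternative 5. No profitable deviation — NE.
(Originals, Originals, News): Service B can switch to Licensed (6 → 8). Not NE.
(Originals, Licensed, Licensed): Service A can switch to Licensed (1 → 11). Not NE.
(Originals, Licensed, Sports): Service B can switch to Originals (4 → 12). Not NE.
(Originals, Licensed, News): Service A gets 2, best alternative 0; Service B gets 8, best alternative 6; Service C gets 8, best alternative 3. No profitable deviation — NE.
(Licensed, Originals, Licensed): Service A can switch to Originals (6 → 11). Not NE.
(Licensed, Originals, Sports): Service A can switch to Originals (7 → 12). Not NE.
(Licensed, Originals, News): Service A can switch to Originals (1 → 7). Not NE.
(Licensed, Licensed, Licensed): Service A gets 11, best alternative 1; Service B gets 10, best alternative 9; Service C gets 6, best alternative 1. No profitable deviation — NE.
(Licensed, Licensed, Sports): Service A can switch to Originals (3 → 9). Not NE.
(Licensed, Licensed, News): Service A can switch to Originals (0 → 2). Not NE.

The pure Nash equilibria are (Originals, Originals, Sports); (Originals, Licensed, News); (Licensed, Licensed, Licensed).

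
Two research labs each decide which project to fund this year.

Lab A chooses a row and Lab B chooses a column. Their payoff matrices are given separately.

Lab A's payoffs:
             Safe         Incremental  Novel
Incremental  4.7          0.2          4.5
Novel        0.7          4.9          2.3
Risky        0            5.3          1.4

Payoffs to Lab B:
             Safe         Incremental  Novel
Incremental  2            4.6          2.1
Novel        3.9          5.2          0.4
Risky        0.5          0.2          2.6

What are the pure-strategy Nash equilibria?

none

(Incremental, Safe): Lab B can switch to Incremental (2 → 4.6). Not NE.
(Incremental, Incremental): Lab A can switch to Novel (0.2 → 4.9). Not NE.
(Incremental, Novel): Lab B can switch to Incremental (2.1 → 4.6). Not NE.
(Novel, Safe): Lab A can switch to Incremental (0.7 → 4.7). Not NE.
(Novel, Incremental): Lab A can switch to Risky (4.9 → 5.3). Not NE.
(Novel, Novel): Lab A can switch to Incremental (2.3 → 4.5). Not NE.
(Risky, Safe): Lab A can switch to Incremental (0 → 4.7). Not NE.
(Risky, Incremental): Lab B can switch to Safe (0.2 → 0.5). Not NE.
(Risky, Novel): Lab A can switch to Incremental (1.4 → 4.5). Not NE.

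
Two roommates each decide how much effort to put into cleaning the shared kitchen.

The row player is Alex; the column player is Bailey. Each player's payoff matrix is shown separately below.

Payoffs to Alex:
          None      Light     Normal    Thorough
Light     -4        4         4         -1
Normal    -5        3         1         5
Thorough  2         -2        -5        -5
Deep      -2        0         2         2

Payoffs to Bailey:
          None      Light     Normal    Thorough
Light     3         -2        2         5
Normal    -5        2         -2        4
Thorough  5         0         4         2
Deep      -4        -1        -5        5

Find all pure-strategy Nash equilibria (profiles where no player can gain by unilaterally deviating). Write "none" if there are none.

(Normal, Thorough) and (Thorough, None)

Alex against None: payoffs -4, -5, 2, -2 → best response Thorough.
Alex against Light: payoffs 4, 3, -2, 0 → best response Light.
Alex against Normal: payoffs 4, 1, -5, 2 → best response Light.
Alex against Thorough: payoffs -1, 5, -5, 2 → best response Normal.
Bailey against Light: payoffs 3, -2, 2, 5 → best response Thorough.
Bailey against Normal: payoffs -5, 2, -2, 4 → best response Thorough.
Bailey against Thorough: payoffs 5, 0, 4, 2 → best response None.
Bailey against Deep: payoffs -4, -1, -5, 5 → best response Thorough.
Mutual best responses: (Normal, Thorough); (Thorough, None).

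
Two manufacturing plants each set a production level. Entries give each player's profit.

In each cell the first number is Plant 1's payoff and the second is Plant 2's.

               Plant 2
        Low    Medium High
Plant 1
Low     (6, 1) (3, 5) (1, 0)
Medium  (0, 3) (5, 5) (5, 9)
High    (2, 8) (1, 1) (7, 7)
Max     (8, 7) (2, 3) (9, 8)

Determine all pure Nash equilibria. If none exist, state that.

Mark each player's best response to every combination of opponents' strategies; a profile where every player is best-responding is a pure Nash equilibrium.
Plant 1 against Low: payoffs 6, 0, 2, 8 → best response Max.
Plant 1 against Medium: payoffs 3, 5, 1, 2 → best response Medium.
Plant 1 against High: payoffs 1, 5, 7, 9 → best response Max.
Plant 2 against Low: payoffs 1, 5, 0 → best response Medium.
Plant 2 against Medium: payoffs 3, 5, 9 → best response High.
Plant 2 against High: payoffs 8, 1, 7 → best response Low.
Plant 2 against Max: payoffs 7, 3, 8 → best response High.
Mutual best responses: (Max, High).

The unique pure-strategy Nash equilibrium is (Max, High).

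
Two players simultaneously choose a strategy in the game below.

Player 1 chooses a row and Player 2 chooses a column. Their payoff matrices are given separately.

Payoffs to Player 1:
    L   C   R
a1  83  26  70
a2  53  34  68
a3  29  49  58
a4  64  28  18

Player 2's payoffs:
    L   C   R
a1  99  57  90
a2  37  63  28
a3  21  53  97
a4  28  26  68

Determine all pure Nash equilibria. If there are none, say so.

The unique pure-strategy Nash equilibrium is (a1, L).

Player 1 against L: payoffs 83, 53, 29, 64 → best response a1.
Player 1 against C: payoffs 26, 34, 49, 28 → best response a3.
Player 1 against R: payoffs 70, 68, 58, 18 → best response a1.
Player 2 against a1: payoffs 99, 57, 90 → best response L.
Player 2 against a2: payoffs 37, 63, 28 → best response C.
Player 2 against a3: payoffs 21, 53, 97 → best response R.
Player 2 against a4: payoffs 28, 26, 68 → best response R.
Mutual best responses: (a1, L).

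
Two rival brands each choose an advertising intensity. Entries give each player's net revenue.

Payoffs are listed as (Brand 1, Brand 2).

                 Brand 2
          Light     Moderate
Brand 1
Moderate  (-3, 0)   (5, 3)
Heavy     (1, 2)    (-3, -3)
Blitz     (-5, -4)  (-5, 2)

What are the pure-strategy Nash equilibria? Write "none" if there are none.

The pure Nash equilibria are (Moderate, Moderate), (Heavy, Light).

(Moderate, Light): Brand 1 can switch to Heavy (-3 → 1). Not NE.
(Moderate, Moderate): Brand 1 gets 5, best alternative -3; Brand 2 gets 3, best alternative 0. No profitable deviation — NE.
(Heavy, Light): Brand 1 gets 1, best alternative -3; Brand 2 gets 2, best alternative -3. No profitable deviation — NE.
(Heavy, Moderate): Brand 1 can switch to Moderate (-3 → 5). Not NE.
(Blitz, Light): Brand 1 can switch to Moderate (-5 → -3). Not NE.
(Blitz, Moderate): Brand 1 can switch to Moderate (-5 → 5). Not NE.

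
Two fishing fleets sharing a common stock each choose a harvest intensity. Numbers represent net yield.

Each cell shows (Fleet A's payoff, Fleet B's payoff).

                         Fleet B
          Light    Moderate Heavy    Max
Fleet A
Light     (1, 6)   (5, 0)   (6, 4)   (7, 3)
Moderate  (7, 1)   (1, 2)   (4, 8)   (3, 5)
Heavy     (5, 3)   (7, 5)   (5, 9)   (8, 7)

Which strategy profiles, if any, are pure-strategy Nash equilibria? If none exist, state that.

For each player, find the best response to each opponent profile; mutual best responses are the pure NE.
Fleet A against Light: payoffs 1, 7, 5 → best response Moderate.
Fleet A against Moderate: payoffs 5, 1, 7 → best response Heavy.
Fleet A against Heavy: payoffs 6, 4, 5 → best response Light.
Fleet A against Max: payoffs 7, 3, 8 → best response Heavy.
Fleet B against Light: payoffs 6, 0, 4, 3 → best response Light.
Fleet B against Moderate: payoffs 1, 2, 8, 5 → best response Heavy.
Fleet B against Heavy: payoffs 3, 5, 9, 7 → best response Heavy.
No profile is a mutual best response for all players.

There is no pure-strategy Nash equilibrium.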